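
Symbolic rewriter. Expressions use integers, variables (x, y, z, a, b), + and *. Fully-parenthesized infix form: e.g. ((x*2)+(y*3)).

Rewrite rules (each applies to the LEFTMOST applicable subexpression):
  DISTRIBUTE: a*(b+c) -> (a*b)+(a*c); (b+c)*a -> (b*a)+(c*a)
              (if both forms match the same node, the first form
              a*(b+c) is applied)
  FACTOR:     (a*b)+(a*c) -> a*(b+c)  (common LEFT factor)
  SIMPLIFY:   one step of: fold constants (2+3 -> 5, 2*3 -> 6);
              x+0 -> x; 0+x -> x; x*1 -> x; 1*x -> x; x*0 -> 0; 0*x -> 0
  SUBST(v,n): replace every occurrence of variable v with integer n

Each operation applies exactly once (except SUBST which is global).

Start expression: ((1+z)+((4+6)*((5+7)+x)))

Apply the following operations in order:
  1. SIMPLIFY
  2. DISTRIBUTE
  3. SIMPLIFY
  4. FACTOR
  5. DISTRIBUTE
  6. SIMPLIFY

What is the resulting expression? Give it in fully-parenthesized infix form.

Answer: ((1+z)+(120+(10*x)))

Derivation:
Start: ((1+z)+((4+6)*((5+7)+x)))
Apply SIMPLIFY at RL (target: (4+6)): ((1+z)+((4+6)*((5+7)+x))) -> ((1+z)+(10*((5+7)+x)))
Apply DISTRIBUTE at R (target: (10*((5+7)+x))): ((1+z)+(10*((5+7)+x))) -> ((1+z)+((10*(5+7))+(10*x)))
Apply SIMPLIFY at RLR (target: (5+7)): ((1+z)+((10*(5+7))+(10*x))) -> ((1+z)+((10*12)+(10*x)))
Apply FACTOR at R (target: ((10*12)+(10*x))): ((1+z)+((10*12)+(10*x))) -> ((1+z)+(10*(12+x)))
Apply DISTRIBUTE at R (target: (10*(12+x))): ((1+z)+(10*(12+x))) -> ((1+z)+((10*12)+(10*x)))
Apply SIMPLIFY at RL (target: (10*12)): ((1+z)+((10*12)+(10*x))) -> ((1+z)+(120+(10*x)))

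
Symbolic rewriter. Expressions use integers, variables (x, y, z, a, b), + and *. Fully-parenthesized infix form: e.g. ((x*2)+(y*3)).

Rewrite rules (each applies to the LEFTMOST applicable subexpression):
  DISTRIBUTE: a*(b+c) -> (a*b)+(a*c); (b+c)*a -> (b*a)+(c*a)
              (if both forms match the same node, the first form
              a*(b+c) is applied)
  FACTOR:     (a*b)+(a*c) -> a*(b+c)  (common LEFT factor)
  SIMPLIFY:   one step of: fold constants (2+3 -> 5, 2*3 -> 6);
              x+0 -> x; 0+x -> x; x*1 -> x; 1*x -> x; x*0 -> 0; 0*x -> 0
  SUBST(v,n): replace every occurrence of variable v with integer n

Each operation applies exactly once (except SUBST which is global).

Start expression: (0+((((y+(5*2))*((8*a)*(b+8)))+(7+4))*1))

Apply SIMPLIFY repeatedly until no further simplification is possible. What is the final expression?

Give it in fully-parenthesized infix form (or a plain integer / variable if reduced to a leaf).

Answer: (((y+10)*((8*a)*(b+8)))+11)

Derivation:
Start: (0+((((y+(5*2))*((8*a)*(b+8)))+(7+4))*1))
Step 1: at root: (0+((((y+(5*2))*((8*a)*(b+8)))+(7+4))*1)) -> ((((y+(5*2))*((8*a)*(b+8)))+(7+4))*1); overall: (0+((((y+(5*2))*((8*a)*(b+8)))+(7+4))*1)) -> ((((y+(5*2))*((8*a)*(b+8)))+(7+4))*1)
Step 2: at root: ((((y+(5*2))*((8*a)*(b+8)))+(7+4))*1) -> (((y+(5*2))*((8*a)*(b+8)))+(7+4)); overall: ((((y+(5*2))*((8*a)*(b+8)))+(7+4))*1) -> (((y+(5*2))*((8*a)*(b+8)))+(7+4))
Step 3: at LLR: (5*2) -> 10; overall: (((y+(5*2))*((8*a)*(b+8)))+(7+4)) -> (((y+10)*((8*a)*(b+8)))+(7+4))
Step 4: at R: (7+4) -> 11; overall: (((y+10)*((8*a)*(b+8)))+(7+4)) -> (((y+10)*((8*a)*(b+8)))+11)
Fixed point: (((y+10)*((8*a)*(b+8)))+11)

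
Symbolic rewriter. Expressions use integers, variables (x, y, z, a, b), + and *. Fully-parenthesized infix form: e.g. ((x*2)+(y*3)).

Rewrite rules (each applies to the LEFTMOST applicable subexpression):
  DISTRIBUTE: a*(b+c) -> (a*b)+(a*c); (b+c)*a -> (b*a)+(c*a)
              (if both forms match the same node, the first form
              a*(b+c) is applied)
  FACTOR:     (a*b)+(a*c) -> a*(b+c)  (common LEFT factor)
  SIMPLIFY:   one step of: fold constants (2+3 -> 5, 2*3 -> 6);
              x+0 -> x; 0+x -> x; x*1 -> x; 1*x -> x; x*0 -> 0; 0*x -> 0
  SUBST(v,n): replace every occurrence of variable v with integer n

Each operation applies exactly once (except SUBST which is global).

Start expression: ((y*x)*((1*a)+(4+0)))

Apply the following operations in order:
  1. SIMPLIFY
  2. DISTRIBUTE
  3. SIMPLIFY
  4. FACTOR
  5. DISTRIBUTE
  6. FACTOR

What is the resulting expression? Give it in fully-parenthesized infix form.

Answer: ((y*x)*(a+4))

Derivation:
Start: ((y*x)*((1*a)+(4+0)))
Apply SIMPLIFY at RL (target: (1*a)): ((y*x)*((1*a)+(4+0))) -> ((y*x)*(a+(4+0)))
Apply DISTRIBUTE at root (target: ((y*x)*(a+(4+0)))): ((y*x)*(a+(4+0))) -> (((y*x)*a)+((y*x)*(4+0)))
Apply SIMPLIFY at RR (target: (4+0)): (((y*x)*a)+((y*x)*(4+0))) -> (((y*x)*a)+((y*x)*4))
Apply FACTOR at root (target: (((y*x)*a)+((y*x)*4))): (((y*x)*a)+((y*x)*4)) -> ((y*x)*(a+4))
Apply DISTRIBUTE at root (target: ((y*x)*(a+4))): ((y*x)*(a+4)) -> (((y*x)*a)+((y*x)*4))
Apply FACTOR at root (target: (((y*x)*a)+((y*x)*4))): (((y*x)*a)+((y*x)*4)) -> ((y*x)*(a+4))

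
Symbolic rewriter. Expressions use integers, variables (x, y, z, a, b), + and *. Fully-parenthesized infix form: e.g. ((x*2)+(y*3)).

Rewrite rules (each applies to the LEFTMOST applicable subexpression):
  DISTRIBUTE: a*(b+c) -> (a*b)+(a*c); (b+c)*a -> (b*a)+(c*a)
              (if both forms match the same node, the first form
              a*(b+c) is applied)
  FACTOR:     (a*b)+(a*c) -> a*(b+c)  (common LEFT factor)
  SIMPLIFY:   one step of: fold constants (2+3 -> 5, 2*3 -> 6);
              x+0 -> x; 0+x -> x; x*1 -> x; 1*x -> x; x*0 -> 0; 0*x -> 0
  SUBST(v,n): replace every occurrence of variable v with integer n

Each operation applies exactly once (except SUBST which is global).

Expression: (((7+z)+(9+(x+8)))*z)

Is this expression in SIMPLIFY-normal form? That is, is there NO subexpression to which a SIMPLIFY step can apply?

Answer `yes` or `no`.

Expression: (((7+z)+(9+(x+8)))*z)
Scanning for simplifiable subexpressions (pre-order)...
  at root: (((7+z)+(9+(x+8)))*z) (not simplifiable)
  at L: ((7+z)+(9+(x+8))) (not simplifiable)
  at LL: (7+z) (not simplifiable)
  at LR: (9+(x+8)) (not simplifiable)
  at LRR: (x+8) (not simplifiable)
Result: no simplifiable subexpression found -> normal form.

Answer: yes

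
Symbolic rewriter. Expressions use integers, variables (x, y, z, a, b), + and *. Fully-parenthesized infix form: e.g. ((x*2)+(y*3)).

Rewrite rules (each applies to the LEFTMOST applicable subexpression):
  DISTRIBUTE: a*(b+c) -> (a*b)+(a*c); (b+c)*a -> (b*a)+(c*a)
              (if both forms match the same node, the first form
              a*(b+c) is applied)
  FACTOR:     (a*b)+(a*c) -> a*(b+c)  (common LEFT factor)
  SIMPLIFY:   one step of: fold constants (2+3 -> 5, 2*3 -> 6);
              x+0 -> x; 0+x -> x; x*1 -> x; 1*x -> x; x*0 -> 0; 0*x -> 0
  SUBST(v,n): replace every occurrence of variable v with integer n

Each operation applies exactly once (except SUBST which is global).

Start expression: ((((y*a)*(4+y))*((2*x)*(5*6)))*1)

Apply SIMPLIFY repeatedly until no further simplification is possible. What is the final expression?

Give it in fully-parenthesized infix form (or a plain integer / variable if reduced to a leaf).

Start: ((((y*a)*(4+y))*((2*x)*(5*6)))*1)
Step 1: at root: ((((y*a)*(4+y))*((2*x)*(5*6)))*1) -> (((y*a)*(4+y))*((2*x)*(5*6))); overall: ((((y*a)*(4+y))*((2*x)*(5*6)))*1) -> (((y*a)*(4+y))*((2*x)*(5*6)))
Step 2: at RR: (5*6) -> 30; overall: (((y*a)*(4+y))*((2*x)*(5*6))) -> (((y*a)*(4+y))*((2*x)*30))
Fixed point: (((y*a)*(4+y))*((2*x)*30))

Answer: (((y*a)*(4+y))*((2*x)*30))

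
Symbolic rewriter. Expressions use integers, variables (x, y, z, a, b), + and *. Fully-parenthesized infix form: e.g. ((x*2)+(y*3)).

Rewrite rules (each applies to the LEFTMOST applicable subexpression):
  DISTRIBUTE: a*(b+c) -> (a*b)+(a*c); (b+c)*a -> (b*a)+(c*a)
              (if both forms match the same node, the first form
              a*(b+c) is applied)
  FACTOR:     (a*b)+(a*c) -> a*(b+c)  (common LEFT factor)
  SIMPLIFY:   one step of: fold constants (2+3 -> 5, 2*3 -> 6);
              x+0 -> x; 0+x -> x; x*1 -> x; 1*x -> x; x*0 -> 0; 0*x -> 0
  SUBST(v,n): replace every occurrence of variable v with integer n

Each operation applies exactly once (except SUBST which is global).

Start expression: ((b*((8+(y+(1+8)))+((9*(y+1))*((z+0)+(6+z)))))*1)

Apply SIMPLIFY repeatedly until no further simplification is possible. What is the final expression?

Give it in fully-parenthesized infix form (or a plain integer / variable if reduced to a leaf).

Answer: (b*((8+(y+9))+((9*(y+1))*(z+(6+z)))))

Derivation:
Start: ((b*((8+(y+(1+8)))+((9*(y+1))*((z+0)+(6+z)))))*1)
Step 1: at root: ((b*((8+(y+(1+8)))+((9*(y+1))*((z+0)+(6+z)))))*1) -> (b*((8+(y+(1+8)))+((9*(y+1))*((z+0)+(6+z))))); overall: ((b*((8+(y+(1+8)))+((9*(y+1))*((z+0)+(6+z)))))*1) -> (b*((8+(y+(1+8)))+((9*(y+1))*((z+0)+(6+z)))))
Step 2: at RLRR: (1+8) -> 9; overall: (b*((8+(y+(1+8)))+((9*(y+1))*((z+0)+(6+z))))) -> (b*((8+(y+9))+((9*(y+1))*((z+0)+(6+z)))))
Step 3: at RRRL: (z+0) -> z; overall: (b*((8+(y+9))+((9*(y+1))*((z+0)+(6+z))))) -> (b*((8+(y+9))+((9*(y+1))*(z+(6+z)))))
Fixed point: (b*((8+(y+9))+((9*(y+1))*(z+(6+z)))))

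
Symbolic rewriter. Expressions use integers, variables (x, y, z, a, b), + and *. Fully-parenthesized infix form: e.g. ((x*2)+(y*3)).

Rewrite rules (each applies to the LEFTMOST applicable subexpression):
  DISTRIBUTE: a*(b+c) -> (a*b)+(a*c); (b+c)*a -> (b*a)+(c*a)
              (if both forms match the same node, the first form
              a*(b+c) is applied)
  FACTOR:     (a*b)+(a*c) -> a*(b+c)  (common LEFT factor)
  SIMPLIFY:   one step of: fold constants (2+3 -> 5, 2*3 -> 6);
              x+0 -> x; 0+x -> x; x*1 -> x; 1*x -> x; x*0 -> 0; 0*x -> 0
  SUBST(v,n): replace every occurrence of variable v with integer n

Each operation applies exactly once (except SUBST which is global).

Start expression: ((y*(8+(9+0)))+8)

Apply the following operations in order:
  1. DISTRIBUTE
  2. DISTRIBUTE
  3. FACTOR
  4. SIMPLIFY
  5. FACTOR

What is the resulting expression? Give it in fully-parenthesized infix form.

Start: ((y*(8+(9+0)))+8)
Apply DISTRIBUTE at L (target: (y*(8+(9+0)))): ((y*(8+(9+0)))+8) -> (((y*8)+(y*(9+0)))+8)
Apply DISTRIBUTE at LR (target: (y*(9+0))): (((y*8)+(y*(9+0)))+8) -> (((y*8)+((y*9)+(y*0)))+8)
Apply FACTOR at LR (target: ((y*9)+(y*0))): (((y*8)+((y*9)+(y*0)))+8) -> (((y*8)+(y*(9+0)))+8)
Apply SIMPLIFY at LRR (target: (9+0)): (((y*8)+(y*(9+0)))+8) -> (((y*8)+(y*9))+8)
Apply FACTOR at L (target: ((y*8)+(y*9))): (((y*8)+(y*9))+8) -> ((y*(8+9))+8)

Answer: ((y*(8+9))+8)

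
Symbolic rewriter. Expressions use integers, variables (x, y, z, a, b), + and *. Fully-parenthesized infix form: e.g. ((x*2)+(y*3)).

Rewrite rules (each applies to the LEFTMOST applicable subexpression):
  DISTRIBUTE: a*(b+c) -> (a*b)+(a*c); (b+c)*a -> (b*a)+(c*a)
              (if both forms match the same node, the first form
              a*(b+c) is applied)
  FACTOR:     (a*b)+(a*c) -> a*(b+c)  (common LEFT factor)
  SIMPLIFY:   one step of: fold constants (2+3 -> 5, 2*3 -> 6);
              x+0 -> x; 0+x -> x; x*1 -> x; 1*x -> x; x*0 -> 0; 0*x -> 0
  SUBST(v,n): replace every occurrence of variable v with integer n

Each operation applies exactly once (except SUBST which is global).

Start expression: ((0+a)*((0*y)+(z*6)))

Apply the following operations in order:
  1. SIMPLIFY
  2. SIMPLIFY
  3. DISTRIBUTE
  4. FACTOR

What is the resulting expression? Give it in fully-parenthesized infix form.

Answer: (a*(0+(z*6)))

Derivation:
Start: ((0+a)*((0*y)+(z*6)))
Apply SIMPLIFY at L (target: (0+a)): ((0+a)*((0*y)+(z*6))) -> (a*((0*y)+(z*6)))
Apply SIMPLIFY at RL (target: (0*y)): (a*((0*y)+(z*6))) -> (a*(0+(z*6)))
Apply DISTRIBUTE at root (target: (a*(0+(z*6)))): (a*(0+(z*6))) -> ((a*0)+(a*(z*6)))
Apply FACTOR at root (target: ((a*0)+(a*(z*6)))): ((a*0)+(a*(z*6))) -> (a*(0+(z*6)))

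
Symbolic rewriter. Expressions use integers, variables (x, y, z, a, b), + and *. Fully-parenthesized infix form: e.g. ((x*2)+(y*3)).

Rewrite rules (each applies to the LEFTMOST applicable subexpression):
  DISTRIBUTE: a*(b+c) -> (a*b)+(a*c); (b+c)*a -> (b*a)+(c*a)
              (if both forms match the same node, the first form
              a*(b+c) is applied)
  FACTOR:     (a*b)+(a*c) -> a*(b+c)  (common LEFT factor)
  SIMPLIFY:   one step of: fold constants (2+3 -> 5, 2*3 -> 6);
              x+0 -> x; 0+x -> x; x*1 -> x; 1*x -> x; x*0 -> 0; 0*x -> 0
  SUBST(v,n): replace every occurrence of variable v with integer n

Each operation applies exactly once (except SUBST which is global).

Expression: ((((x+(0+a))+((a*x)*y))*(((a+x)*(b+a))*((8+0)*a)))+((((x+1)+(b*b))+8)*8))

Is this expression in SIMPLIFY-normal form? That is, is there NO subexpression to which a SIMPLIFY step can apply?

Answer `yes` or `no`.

Answer: no

Derivation:
Expression: ((((x+(0+a))+((a*x)*y))*(((a+x)*(b+a))*((8+0)*a)))+((((x+1)+(b*b))+8)*8))
Scanning for simplifiable subexpressions (pre-order)...
  at root: ((((x+(0+a))+((a*x)*y))*(((a+x)*(b+a))*((8+0)*a)))+((((x+1)+(b*b))+8)*8)) (not simplifiable)
  at L: (((x+(0+a))+((a*x)*y))*(((a+x)*(b+a))*((8+0)*a))) (not simplifiable)
  at LL: ((x+(0+a))+((a*x)*y)) (not simplifiable)
  at LLL: (x+(0+a)) (not simplifiable)
  at LLLR: (0+a) (SIMPLIFIABLE)
  at LLR: ((a*x)*y) (not simplifiable)
  at LLRL: (a*x) (not simplifiable)
  at LR: (((a+x)*(b+a))*((8+0)*a)) (not simplifiable)
  at LRL: ((a+x)*(b+a)) (not simplifiable)
  at LRLL: (a+x) (not simplifiable)
  at LRLR: (b+a) (not simplifiable)
  at LRR: ((8+0)*a) (not simplifiable)
  at LRRL: (8+0) (SIMPLIFIABLE)
  at R: ((((x+1)+(b*b))+8)*8) (not simplifiable)
  at RL: (((x+1)+(b*b))+8) (not simplifiable)
  at RLL: ((x+1)+(b*b)) (not simplifiable)
  at RLLL: (x+1) (not simplifiable)
  at RLLR: (b*b) (not simplifiable)
Found simplifiable subexpr at path LLLR: (0+a)
One SIMPLIFY step would give: ((((x+a)+((a*x)*y))*(((a+x)*(b+a))*((8+0)*a)))+((((x+1)+(b*b))+8)*8))
-> NOT in normal form.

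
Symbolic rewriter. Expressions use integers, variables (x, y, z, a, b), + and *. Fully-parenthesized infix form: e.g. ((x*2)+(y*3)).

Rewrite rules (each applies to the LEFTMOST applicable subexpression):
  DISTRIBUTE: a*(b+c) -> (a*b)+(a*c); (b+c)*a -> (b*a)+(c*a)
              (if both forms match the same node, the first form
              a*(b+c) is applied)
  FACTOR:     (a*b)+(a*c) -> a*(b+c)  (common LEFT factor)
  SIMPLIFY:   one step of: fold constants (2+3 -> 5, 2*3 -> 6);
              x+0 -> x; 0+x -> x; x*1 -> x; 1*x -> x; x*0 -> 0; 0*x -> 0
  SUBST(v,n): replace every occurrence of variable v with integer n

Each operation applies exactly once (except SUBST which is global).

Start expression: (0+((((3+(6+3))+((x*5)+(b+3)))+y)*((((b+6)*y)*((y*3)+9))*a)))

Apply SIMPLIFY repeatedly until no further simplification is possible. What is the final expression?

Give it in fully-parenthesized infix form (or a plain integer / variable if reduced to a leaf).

Answer: (((12+((x*5)+(b+3)))+y)*((((b+6)*y)*((y*3)+9))*a))

Derivation:
Start: (0+((((3+(6+3))+((x*5)+(b+3)))+y)*((((b+6)*y)*((y*3)+9))*a)))
Step 1: at root: (0+((((3+(6+3))+((x*5)+(b+3)))+y)*((((b+6)*y)*((y*3)+9))*a))) -> ((((3+(6+3))+((x*5)+(b+3)))+y)*((((b+6)*y)*((y*3)+9))*a)); overall: (0+((((3+(6+3))+((x*5)+(b+3)))+y)*((((b+6)*y)*((y*3)+9))*a))) -> ((((3+(6+3))+((x*5)+(b+3)))+y)*((((b+6)*y)*((y*3)+9))*a))
Step 2: at LLLR: (6+3) -> 9; overall: ((((3+(6+3))+((x*5)+(b+3)))+y)*((((b+6)*y)*((y*3)+9))*a)) -> ((((3+9)+((x*5)+(b+3)))+y)*((((b+6)*y)*((y*3)+9))*a))
Step 3: at LLL: (3+9) -> 12; overall: ((((3+9)+((x*5)+(b+3)))+y)*((((b+6)*y)*((y*3)+9))*a)) -> (((12+((x*5)+(b+3)))+y)*((((b+6)*y)*((y*3)+9))*a))
Fixed point: (((12+((x*5)+(b+3)))+y)*((((b+6)*y)*((y*3)+9))*a))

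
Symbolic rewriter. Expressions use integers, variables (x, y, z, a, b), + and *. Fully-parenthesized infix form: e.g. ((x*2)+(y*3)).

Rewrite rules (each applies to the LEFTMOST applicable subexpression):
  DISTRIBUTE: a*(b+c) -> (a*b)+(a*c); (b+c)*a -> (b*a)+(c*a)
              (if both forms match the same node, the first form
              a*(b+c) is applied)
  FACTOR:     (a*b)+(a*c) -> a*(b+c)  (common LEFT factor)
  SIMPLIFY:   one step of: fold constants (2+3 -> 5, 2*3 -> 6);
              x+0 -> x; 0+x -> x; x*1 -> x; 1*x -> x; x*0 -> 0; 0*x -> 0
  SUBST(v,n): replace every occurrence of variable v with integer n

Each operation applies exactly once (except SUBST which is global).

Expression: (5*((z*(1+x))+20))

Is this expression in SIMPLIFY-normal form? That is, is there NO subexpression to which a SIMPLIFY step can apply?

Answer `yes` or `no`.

Expression: (5*((z*(1+x))+20))
Scanning for simplifiable subexpressions (pre-order)...
  at root: (5*((z*(1+x))+20)) (not simplifiable)
  at R: ((z*(1+x))+20) (not simplifiable)
  at RL: (z*(1+x)) (not simplifiable)
  at RLR: (1+x) (not simplifiable)
Result: no simplifiable subexpression found -> normal form.

Answer: yes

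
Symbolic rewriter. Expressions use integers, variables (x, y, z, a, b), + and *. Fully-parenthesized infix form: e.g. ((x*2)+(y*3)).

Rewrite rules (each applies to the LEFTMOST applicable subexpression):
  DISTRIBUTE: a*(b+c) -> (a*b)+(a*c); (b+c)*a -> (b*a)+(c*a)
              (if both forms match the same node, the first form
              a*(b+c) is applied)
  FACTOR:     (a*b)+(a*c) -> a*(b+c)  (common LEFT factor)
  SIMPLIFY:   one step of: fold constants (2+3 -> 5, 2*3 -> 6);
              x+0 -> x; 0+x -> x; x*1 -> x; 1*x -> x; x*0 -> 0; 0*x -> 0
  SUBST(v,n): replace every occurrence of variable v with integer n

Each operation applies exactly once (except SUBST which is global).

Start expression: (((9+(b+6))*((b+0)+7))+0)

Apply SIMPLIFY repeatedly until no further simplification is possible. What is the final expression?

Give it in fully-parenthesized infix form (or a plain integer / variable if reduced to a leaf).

Start: (((9+(b+6))*((b+0)+7))+0)
Step 1: at root: (((9+(b+6))*((b+0)+7))+0) -> ((9+(b+6))*((b+0)+7)); overall: (((9+(b+6))*((b+0)+7))+0) -> ((9+(b+6))*((b+0)+7))
Step 2: at RL: (b+0) -> b; overall: ((9+(b+6))*((b+0)+7)) -> ((9+(b+6))*(b+7))
Fixed point: ((9+(b+6))*(b+7))

Answer: ((9+(b+6))*(b+7))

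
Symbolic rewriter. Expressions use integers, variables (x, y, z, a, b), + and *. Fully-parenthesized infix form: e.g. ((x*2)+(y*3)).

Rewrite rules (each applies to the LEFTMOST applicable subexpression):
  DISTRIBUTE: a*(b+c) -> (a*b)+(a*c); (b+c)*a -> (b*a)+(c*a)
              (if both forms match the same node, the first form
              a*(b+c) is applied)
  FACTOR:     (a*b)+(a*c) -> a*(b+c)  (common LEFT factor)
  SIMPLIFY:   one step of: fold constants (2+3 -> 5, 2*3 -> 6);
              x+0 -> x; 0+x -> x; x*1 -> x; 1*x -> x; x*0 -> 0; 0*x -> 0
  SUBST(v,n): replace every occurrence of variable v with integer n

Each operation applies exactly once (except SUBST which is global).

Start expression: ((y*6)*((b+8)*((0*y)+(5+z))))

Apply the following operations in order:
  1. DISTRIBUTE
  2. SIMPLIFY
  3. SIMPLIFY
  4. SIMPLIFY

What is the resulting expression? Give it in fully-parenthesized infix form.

Answer: ((y*6)*((b+8)*(5+z)))

Derivation:
Start: ((y*6)*((b+8)*((0*y)+(5+z))))
Apply DISTRIBUTE at R (target: ((b+8)*((0*y)+(5+z)))): ((y*6)*((b+8)*((0*y)+(5+z)))) -> ((y*6)*(((b+8)*(0*y))+((b+8)*(5+z))))
Apply SIMPLIFY at RLR (target: (0*y)): ((y*6)*(((b+8)*(0*y))+((b+8)*(5+z)))) -> ((y*6)*(((b+8)*0)+((b+8)*(5+z))))
Apply SIMPLIFY at RL (target: ((b+8)*0)): ((y*6)*(((b+8)*0)+((b+8)*(5+z)))) -> ((y*6)*(0+((b+8)*(5+z))))
Apply SIMPLIFY at R (target: (0+((b+8)*(5+z)))): ((y*6)*(0+((b+8)*(5+z)))) -> ((y*6)*((b+8)*(5+z)))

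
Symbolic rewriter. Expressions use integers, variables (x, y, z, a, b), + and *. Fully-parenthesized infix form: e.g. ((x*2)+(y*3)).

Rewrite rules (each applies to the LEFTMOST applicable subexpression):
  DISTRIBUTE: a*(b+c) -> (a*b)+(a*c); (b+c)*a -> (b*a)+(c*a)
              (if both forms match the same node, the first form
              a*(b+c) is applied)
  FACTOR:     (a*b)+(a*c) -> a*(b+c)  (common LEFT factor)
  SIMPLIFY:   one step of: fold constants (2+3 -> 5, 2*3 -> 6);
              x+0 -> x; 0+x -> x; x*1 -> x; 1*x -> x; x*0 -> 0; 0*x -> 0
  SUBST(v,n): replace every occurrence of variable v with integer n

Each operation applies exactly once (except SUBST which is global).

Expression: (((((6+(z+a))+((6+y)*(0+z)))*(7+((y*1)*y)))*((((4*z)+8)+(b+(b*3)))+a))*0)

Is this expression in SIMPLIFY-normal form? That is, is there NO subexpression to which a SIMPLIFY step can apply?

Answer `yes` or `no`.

Answer: no

Derivation:
Expression: (((((6+(z+a))+((6+y)*(0+z)))*(7+((y*1)*y)))*((((4*z)+8)+(b+(b*3)))+a))*0)
Scanning for simplifiable subexpressions (pre-order)...
  at root: (((((6+(z+a))+((6+y)*(0+z)))*(7+((y*1)*y)))*((((4*z)+8)+(b+(b*3)))+a))*0) (SIMPLIFIABLE)
  at L: ((((6+(z+a))+((6+y)*(0+z)))*(7+((y*1)*y)))*((((4*z)+8)+(b+(b*3)))+a)) (not simplifiable)
  at LL: (((6+(z+a))+((6+y)*(0+z)))*(7+((y*1)*y))) (not simplifiable)
  at LLL: ((6+(z+a))+((6+y)*(0+z))) (not simplifiable)
  at LLLL: (6+(z+a)) (not simplifiable)
  at LLLLR: (z+a) (not simplifiable)
  at LLLR: ((6+y)*(0+z)) (not simplifiable)
  at LLLRL: (6+y) (not simplifiable)
  at LLLRR: (0+z) (SIMPLIFIABLE)
  at LLR: (7+((y*1)*y)) (not simplifiable)
  at LLRR: ((y*1)*y) (not simplifiable)
  at LLRRL: (y*1) (SIMPLIFIABLE)
  at LR: ((((4*z)+8)+(b+(b*3)))+a) (not simplifiable)
  at LRL: (((4*z)+8)+(b+(b*3))) (not simplifiable)
  at LRLL: ((4*z)+8) (not simplifiable)
  at LRLLL: (4*z) (not simplifiable)
  at LRLR: (b+(b*3)) (not simplifiable)
  at LRLRR: (b*3) (not simplifiable)
Found simplifiable subexpr at path root: (((((6+(z+a))+((6+y)*(0+z)))*(7+((y*1)*y)))*((((4*z)+8)+(b+(b*3)))+a))*0)
One SIMPLIFY step would give: 0
-> NOT in normal form.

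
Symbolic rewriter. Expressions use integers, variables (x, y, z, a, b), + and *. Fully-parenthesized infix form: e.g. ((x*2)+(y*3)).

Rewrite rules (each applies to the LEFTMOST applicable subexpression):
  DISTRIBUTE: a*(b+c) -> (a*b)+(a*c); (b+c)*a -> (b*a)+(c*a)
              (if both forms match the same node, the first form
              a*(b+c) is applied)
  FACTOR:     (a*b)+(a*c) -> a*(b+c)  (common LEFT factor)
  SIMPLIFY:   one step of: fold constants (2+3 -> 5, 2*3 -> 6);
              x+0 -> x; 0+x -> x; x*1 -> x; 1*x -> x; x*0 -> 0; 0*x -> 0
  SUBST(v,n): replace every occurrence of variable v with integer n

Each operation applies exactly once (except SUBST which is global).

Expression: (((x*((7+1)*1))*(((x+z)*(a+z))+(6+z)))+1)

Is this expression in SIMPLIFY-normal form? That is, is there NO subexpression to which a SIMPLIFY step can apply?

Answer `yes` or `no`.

Expression: (((x*((7+1)*1))*(((x+z)*(a+z))+(6+z)))+1)
Scanning for simplifiable subexpressions (pre-order)...
  at root: (((x*((7+1)*1))*(((x+z)*(a+z))+(6+z)))+1) (not simplifiable)
  at L: ((x*((7+1)*1))*(((x+z)*(a+z))+(6+z))) (not simplifiable)
  at LL: (x*((7+1)*1)) (not simplifiable)
  at LLR: ((7+1)*1) (SIMPLIFIABLE)
  at LLRL: (7+1) (SIMPLIFIABLE)
  at LR: (((x+z)*(a+z))+(6+z)) (not simplifiable)
  at LRL: ((x+z)*(a+z)) (not simplifiable)
  at LRLL: (x+z) (not simplifiable)
  at LRLR: (a+z) (not simplifiable)
  at LRR: (6+z) (not simplifiable)
Found simplifiable subexpr at path LLR: ((7+1)*1)
One SIMPLIFY step would give: (((x*(7+1))*(((x+z)*(a+z))+(6+z)))+1)
-> NOT in normal form.

Answer: no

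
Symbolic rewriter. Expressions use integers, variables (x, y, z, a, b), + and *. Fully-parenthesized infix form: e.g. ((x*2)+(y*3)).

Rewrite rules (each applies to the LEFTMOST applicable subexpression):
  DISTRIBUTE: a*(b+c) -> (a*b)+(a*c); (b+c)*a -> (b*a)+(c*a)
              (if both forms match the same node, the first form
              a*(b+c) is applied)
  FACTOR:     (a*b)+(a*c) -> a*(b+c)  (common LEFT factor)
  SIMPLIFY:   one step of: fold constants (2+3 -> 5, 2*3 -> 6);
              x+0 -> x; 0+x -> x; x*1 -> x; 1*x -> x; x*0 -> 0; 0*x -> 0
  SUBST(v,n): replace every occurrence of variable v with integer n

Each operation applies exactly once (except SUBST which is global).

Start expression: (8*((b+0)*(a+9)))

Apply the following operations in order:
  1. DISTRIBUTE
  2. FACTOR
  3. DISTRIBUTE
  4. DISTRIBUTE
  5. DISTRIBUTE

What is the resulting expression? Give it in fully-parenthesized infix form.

Answer: ((8*((b*a)+(0*a)))+(8*((b+0)*9)))

Derivation:
Start: (8*((b+0)*(a+9)))
Apply DISTRIBUTE at R (target: ((b+0)*(a+9))): (8*((b+0)*(a+9))) -> (8*(((b+0)*a)+((b+0)*9)))
Apply FACTOR at R (target: (((b+0)*a)+((b+0)*9))): (8*(((b+0)*a)+((b+0)*9))) -> (8*((b+0)*(a+9)))
Apply DISTRIBUTE at R (target: ((b+0)*(a+9))): (8*((b+0)*(a+9))) -> (8*(((b+0)*a)+((b+0)*9)))
Apply DISTRIBUTE at root (target: (8*(((b+0)*a)+((b+0)*9)))): (8*(((b+0)*a)+((b+0)*9))) -> ((8*((b+0)*a))+(8*((b+0)*9)))
Apply DISTRIBUTE at LR (target: ((b+0)*a)): ((8*((b+0)*a))+(8*((b+0)*9))) -> ((8*((b*a)+(0*a)))+(8*((b+0)*9)))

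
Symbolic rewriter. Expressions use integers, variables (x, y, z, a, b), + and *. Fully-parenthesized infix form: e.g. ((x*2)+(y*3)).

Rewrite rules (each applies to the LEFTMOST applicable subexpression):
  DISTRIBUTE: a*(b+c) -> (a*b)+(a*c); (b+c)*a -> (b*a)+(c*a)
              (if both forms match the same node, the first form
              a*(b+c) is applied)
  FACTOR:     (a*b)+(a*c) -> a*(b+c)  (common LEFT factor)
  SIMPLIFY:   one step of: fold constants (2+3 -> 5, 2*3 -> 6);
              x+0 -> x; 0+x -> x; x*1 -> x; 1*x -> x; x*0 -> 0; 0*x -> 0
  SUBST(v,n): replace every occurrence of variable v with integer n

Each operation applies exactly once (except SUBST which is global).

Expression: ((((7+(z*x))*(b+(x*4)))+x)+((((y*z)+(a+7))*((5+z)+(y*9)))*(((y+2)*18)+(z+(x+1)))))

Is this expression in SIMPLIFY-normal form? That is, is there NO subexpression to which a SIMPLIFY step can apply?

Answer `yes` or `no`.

Expression: ((((7+(z*x))*(b+(x*4)))+x)+((((y*z)+(a+7))*((5+z)+(y*9)))*(((y+2)*18)+(z+(x+1)))))
Scanning for simplifiable subexpressions (pre-order)...
  at root: ((((7+(z*x))*(b+(x*4)))+x)+((((y*z)+(a+7))*((5+z)+(y*9)))*(((y+2)*18)+(z+(x+1))))) (not simplifiable)
  at L: (((7+(z*x))*(b+(x*4)))+x) (not simplifiable)
  at LL: ((7+(z*x))*(b+(x*4))) (not simplifiable)
  at LLL: (7+(z*x)) (not simplifiable)
  at LLLR: (z*x) (not simplifiable)
  at LLR: (b+(x*4)) (not simplifiable)
  at LLRR: (x*4) (not simplifiable)
  at R: ((((y*z)+(a+7))*((5+z)+(y*9)))*(((y+2)*18)+(z+(x+1)))) (not simplifiable)
  at RL: (((y*z)+(a+7))*((5+z)+(y*9))) (not simplifiable)
  at RLL: ((y*z)+(a+7)) (not simplifiable)
  at RLLL: (y*z) (not simplifiable)
  at RLLR: (a+7) (not simplifiable)
  at RLR: ((5+z)+(y*9)) (not simplifiable)
  at RLRL: (5+z) (not simplifiable)
  at RLRR: (y*9) (not simplifiable)
  at RR: (((y+2)*18)+(z+(x+1))) (not simplifiable)
  at RRL: ((y+2)*18) (not simplifiable)
  at RRLL: (y+2) (not simplifiable)
  at RRR: (z+(x+1)) (not simplifiable)
  at RRRR: (x+1) (not simplifiable)
Result: no simplifiable subexpression found -> normal form.

Answer: yes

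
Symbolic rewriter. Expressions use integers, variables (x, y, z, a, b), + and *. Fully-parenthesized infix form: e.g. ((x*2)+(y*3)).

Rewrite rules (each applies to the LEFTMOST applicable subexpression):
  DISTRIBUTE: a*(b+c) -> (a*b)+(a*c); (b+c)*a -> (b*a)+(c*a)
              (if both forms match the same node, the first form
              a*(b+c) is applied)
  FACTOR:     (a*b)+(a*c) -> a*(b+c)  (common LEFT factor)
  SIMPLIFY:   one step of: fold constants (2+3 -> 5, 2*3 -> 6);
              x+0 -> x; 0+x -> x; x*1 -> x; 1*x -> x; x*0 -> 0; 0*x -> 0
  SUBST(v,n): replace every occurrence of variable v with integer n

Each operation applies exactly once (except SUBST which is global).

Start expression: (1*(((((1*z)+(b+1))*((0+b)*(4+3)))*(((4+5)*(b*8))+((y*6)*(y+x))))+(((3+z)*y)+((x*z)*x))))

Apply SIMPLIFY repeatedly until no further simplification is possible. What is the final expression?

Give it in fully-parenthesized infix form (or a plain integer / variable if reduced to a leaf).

Start: (1*(((((1*z)+(b+1))*((0+b)*(4+3)))*(((4+5)*(b*8))+((y*6)*(y+x))))+(((3+z)*y)+((x*z)*x))))
Step 1: at root: (1*(((((1*z)+(b+1))*((0+b)*(4+3)))*(((4+5)*(b*8))+((y*6)*(y+x))))+(((3+z)*y)+((x*z)*x)))) -> (((((1*z)+(b+1))*((0+b)*(4+3)))*(((4+5)*(b*8))+((y*6)*(y+x))))+(((3+z)*y)+((x*z)*x))); overall: (1*(((((1*z)+(b+1))*((0+b)*(4+3)))*(((4+5)*(b*8))+((y*6)*(y+x))))+(((3+z)*y)+((x*z)*x)))) -> (((((1*z)+(b+1))*((0+b)*(4+3)))*(((4+5)*(b*8))+((y*6)*(y+x))))+(((3+z)*y)+((x*z)*x)))
Step 2: at LLLL: (1*z) -> z; overall: (((((1*z)+(b+1))*((0+b)*(4+3)))*(((4+5)*(b*8))+((y*6)*(y+x))))+(((3+z)*y)+((x*z)*x))) -> ((((z+(b+1))*((0+b)*(4+3)))*(((4+5)*(b*8))+((y*6)*(y+x))))+(((3+z)*y)+((x*z)*x)))
Step 3: at LLRL: (0+b) -> b; overall: ((((z+(b+1))*((0+b)*(4+3)))*(((4+5)*(b*8))+((y*6)*(y+x))))+(((3+z)*y)+((x*z)*x))) -> ((((z+(b+1))*(b*(4+3)))*(((4+5)*(b*8))+((y*6)*(y+x))))+(((3+z)*y)+((x*z)*x)))
Step 4: at LLRR: (4+3) -> 7; overall: ((((z+(b+1))*(b*(4+3)))*(((4+5)*(b*8))+((y*6)*(y+x))))+(((3+z)*y)+((x*z)*x))) -> ((((z+(b+1))*(b*7))*(((4+5)*(b*8))+((y*6)*(y+x))))+(((3+z)*y)+((x*z)*x)))
Step 5: at LRLL: (4+5) -> 9; overall: ((((z+(b+1))*(b*7))*(((4+5)*(b*8))+((y*6)*(y+x))))+(((3+z)*y)+((x*z)*x))) -> ((((z+(b+1))*(b*7))*((9*(b*8))+((y*6)*(y+x))))+(((3+z)*y)+((x*z)*x)))
Fixed point: ((((z+(b+1))*(b*7))*((9*(b*8))+((y*6)*(y+x))))+(((3+z)*y)+((x*z)*x)))

Answer: ((((z+(b+1))*(b*7))*((9*(b*8))+((y*6)*(y+x))))+(((3+z)*y)+((x*z)*x)))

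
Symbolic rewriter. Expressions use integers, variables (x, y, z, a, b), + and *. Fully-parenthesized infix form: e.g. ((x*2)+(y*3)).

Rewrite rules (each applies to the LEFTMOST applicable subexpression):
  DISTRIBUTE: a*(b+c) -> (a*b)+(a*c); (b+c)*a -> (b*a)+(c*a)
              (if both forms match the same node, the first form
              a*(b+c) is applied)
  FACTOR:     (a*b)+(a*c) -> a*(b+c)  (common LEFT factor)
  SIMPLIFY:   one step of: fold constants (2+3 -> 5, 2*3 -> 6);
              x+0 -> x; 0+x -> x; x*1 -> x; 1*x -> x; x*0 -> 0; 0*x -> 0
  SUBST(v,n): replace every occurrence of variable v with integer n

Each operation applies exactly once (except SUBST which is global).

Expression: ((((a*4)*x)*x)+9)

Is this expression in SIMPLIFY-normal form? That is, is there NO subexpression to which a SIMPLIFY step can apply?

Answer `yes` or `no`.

Expression: ((((a*4)*x)*x)+9)
Scanning for simplifiable subexpressions (pre-order)...
  at root: ((((a*4)*x)*x)+9) (not simplifiable)
  at L: (((a*4)*x)*x) (not simplifiable)
  at LL: ((a*4)*x) (not simplifiable)
  at LLL: (a*4) (not simplifiable)
Result: no simplifiable subexpression found -> normal form.

Answer: yes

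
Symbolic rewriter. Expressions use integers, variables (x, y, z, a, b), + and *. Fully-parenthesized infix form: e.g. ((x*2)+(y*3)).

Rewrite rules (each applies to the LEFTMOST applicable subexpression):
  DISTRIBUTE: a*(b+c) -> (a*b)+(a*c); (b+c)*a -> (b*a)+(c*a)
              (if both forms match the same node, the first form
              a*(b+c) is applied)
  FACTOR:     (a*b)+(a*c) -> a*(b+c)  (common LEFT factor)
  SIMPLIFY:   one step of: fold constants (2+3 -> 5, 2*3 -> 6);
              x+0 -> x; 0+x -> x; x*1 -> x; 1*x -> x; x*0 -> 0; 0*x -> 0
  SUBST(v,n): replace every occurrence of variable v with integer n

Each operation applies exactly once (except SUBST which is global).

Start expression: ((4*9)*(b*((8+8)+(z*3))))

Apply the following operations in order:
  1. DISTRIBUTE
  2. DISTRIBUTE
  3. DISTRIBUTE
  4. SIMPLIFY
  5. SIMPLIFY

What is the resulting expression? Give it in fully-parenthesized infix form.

Answer: ((36*((b*8)+(b*8)))+(36*(b*(z*3))))

Derivation:
Start: ((4*9)*(b*((8+8)+(z*3))))
Apply DISTRIBUTE at R (target: (b*((8+8)+(z*3)))): ((4*9)*(b*((8+8)+(z*3)))) -> ((4*9)*((b*(8+8))+(b*(z*3))))
Apply DISTRIBUTE at root (target: ((4*9)*((b*(8+8))+(b*(z*3))))): ((4*9)*((b*(8+8))+(b*(z*3)))) -> (((4*9)*(b*(8+8)))+((4*9)*(b*(z*3))))
Apply DISTRIBUTE at LR (target: (b*(8+8))): (((4*9)*(b*(8+8)))+((4*9)*(b*(z*3)))) -> (((4*9)*((b*8)+(b*8)))+((4*9)*(b*(z*3))))
Apply SIMPLIFY at LL (target: (4*9)): (((4*9)*((b*8)+(b*8)))+((4*9)*(b*(z*3)))) -> ((36*((b*8)+(b*8)))+((4*9)*(b*(z*3))))
Apply SIMPLIFY at RL (target: (4*9)): ((36*((b*8)+(b*8)))+((4*9)*(b*(z*3)))) -> ((36*((b*8)+(b*8)))+(36*(b*(z*3))))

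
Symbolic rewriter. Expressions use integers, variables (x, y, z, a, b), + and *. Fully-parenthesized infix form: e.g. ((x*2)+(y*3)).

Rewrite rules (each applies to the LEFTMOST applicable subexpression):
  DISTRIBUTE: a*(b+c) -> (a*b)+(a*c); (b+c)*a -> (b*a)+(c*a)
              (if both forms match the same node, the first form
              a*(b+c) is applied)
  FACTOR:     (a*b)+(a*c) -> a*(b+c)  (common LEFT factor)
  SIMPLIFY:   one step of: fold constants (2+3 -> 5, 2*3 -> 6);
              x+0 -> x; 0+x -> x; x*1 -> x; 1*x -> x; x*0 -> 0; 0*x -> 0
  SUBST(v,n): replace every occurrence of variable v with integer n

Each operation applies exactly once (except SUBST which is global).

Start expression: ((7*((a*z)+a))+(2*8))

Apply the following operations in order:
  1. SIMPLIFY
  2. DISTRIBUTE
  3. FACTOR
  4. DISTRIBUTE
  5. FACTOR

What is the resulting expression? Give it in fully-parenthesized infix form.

Start: ((7*((a*z)+a))+(2*8))
Apply SIMPLIFY at R (target: (2*8)): ((7*((a*z)+a))+(2*8)) -> ((7*((a*z)+a))+16)
Apply DISTRIBUTE at L (target: (7*((a*z)+a))): ((7*((a*z)+a))+16) -> (((7*(a*z))+(7*a))+16)
Apply FACTOR at L (target: ((7*(a*z))+(7*a))): (((7*(a*z))+(7*a))+16) -> ((7*((a*z)+a))+16)
Apply DISTRIBUTE at L (target: (7*((a*z)+a))): ((7*((a*z)+a))+16) -> (((7*(a*z))+(7*a))+16)
Apply FACTOR at L (target: ((7*(a*z))+(7*a))): (((7*(a*z))+(7*a))+16) -> ((7*((a*z)+a))+16)

Answer: ((7*((a*z)+a))+16)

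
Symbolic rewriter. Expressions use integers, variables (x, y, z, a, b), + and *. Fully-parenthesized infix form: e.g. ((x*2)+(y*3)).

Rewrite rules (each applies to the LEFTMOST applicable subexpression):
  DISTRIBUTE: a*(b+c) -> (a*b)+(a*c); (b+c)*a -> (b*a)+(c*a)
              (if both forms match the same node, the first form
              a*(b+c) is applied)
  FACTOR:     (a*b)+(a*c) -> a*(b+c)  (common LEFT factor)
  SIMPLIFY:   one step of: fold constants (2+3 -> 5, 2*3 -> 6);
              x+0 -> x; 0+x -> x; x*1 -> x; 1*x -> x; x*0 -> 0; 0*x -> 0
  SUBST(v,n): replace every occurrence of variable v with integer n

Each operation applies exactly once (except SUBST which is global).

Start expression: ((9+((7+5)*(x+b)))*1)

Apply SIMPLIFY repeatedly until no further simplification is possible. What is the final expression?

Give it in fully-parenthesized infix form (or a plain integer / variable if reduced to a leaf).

Answer: (9+(12*(x+b)))

Derivation:
Start: ((9+((7+5)*(x+b)))*1)
Step 1: at root: ((9+((7+5)*(x+b)))*1) -> (9+((7+5)*(x+b))); overall: ((9+((7+5)*(x+b)))*1) -> (9+((7+5)*(x+b)))
Step 2: at RL: (7+5) -> 12; overall: (9+((7+5)*(x+b))) -> (9+(12*(x+b)))
Fixed point: (9+(12*(x+b)))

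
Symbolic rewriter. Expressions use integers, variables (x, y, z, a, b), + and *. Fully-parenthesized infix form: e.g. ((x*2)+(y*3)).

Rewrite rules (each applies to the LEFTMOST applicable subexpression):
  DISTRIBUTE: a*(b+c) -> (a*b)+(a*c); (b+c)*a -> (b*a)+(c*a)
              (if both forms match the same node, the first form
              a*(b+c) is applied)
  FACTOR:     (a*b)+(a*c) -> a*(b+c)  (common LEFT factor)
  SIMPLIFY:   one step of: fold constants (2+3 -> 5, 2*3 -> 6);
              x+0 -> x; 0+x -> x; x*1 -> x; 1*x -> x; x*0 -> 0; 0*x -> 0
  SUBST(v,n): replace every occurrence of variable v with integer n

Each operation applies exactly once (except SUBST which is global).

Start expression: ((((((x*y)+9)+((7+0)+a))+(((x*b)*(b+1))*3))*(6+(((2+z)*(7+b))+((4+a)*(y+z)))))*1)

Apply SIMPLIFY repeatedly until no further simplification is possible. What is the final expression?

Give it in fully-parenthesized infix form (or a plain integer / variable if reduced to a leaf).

Start: ((((((x*y)+9)+((7+0)+a))+(((x*b)*(b+1))*3))*(6+(((2+z)*(7+b))+((4+a)*(y+z)))))*1)
Step 1: at root: ((((((x*y)+9)+((7+0)+a))+(((x*b)*(b+1))*3))*(6+(((2+z)*(7+b))+((4+a)*(y+z)))))*1) -> (((((x*y)+9)+((7+0)+a))+(((x*b)*(b+1))*3))*(6+(((2+z)*(7+b))+((4+a)*(y+z))))); overall: ((((((x*y)+9)+((7+0)+a))+(((x*b)*(b+1))*3))*(6+(((2+z)*(7+b))+((4+a)*(y+z)))))*1) -> (((((x*y)+9)+((7+0)+a))+(((x*b)*(b+1))*3))*(6+(((2+z)*(7+b))+((4+a)*(y+z)))))
Step 2: at LLRL: (7+0) -> 7; overall: (((((x*y)+9)+((7+0)+a))+(((x*b)*(b+1))*3))*(6+(((2+z)*(7+b))+((4+a)*(y+z))))) -> (((((x*y)+9)+(7+a))+(((x*b)*(b+1))*3))*(6+(((2+z)*(7+b))+((4+a)*(y+z)))))
Fixed point: (((((x*y)+9)+(7+a))+(((x*b)*(b+1))*3))*(6+(((2+z)*(7+b))+((4+a)*(y+z)))))

Answer: (((((x*y)+9)+(7+a))+(((x*b)*(b+1))*3))*(6+(((2+z)*(7+b))+((4+a)*(y+z)))))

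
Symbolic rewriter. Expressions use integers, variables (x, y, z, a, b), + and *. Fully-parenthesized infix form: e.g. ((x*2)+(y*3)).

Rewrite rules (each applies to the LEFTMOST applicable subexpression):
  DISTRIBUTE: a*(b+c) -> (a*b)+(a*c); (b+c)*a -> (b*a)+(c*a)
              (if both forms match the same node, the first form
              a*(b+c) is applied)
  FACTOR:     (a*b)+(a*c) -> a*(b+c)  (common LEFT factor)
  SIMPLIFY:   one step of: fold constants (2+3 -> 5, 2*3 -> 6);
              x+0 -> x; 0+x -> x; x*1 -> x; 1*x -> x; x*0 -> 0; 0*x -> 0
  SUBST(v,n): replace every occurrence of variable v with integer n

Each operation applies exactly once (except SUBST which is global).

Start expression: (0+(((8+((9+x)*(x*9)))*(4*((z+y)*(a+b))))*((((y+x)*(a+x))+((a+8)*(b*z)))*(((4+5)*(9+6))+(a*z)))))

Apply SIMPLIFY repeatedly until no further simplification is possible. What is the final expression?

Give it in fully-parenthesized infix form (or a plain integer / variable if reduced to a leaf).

Answer: (((8+((9+x)*(x*9)))*(4*((z+y)*(a+b))))*((((y+x)*(a+x))+((a+8)*(b*z)))*(135+(a*z))))

Derivation:
Start: (0+(((8+((9+x)*(x*9)))*(4*((z+y)*(a+b))))*((((y+x)*(a+x))+((a+8)*(b*z)))*(((4+5)*(9+6))+(a*z)))))
Step 1: at root: (0+(((8+((9+x)*(x*9)))*(4*((z+y)*(a+b))))*((((y+x)*(a+x))+((a+8)*(b*z)))*(((4+5)*(9+6))+(a*z))))) -> (((8+((9+x)*(x*9)))*(4*((z+y)*(a+b))))*((((y+x)*(a+x))+((a+8)*(b*z)))*(((4+5)*(9+6))+(a*z)))); overall: (0+(((8+((9+x)*(x*9)))*(4*((z+y)*(a+b))))*((((y+x)*(a+x))+((a+8)*(b*z)))*(((4+5)*(9+6))+(a*z))))) -> (((8+((9+x)*(x*9)))*(4*((z+y)*(a+b))))*((((y+x)*(a+x))+((a+8)*(b*z)))*(((4+5)*(9+6))+(a*z))))
Step 2: at RRLL: (4+5) -> 9; overall: (((8+((9+x)*(x*9)))*(4*((z+y)*(a+b))))*((((y+x)*(a+x))+((a+8)*(b*z)))*(((4+5)*(9+6))+(a*z)))) -> (((8+((9+x)*(x*9)))*(4*((z+y)*(a+b))))*((((y+x)*(a+x))+((a+8)*(b*z)))*((9*(9+6))+(a*z))))
Step 3: at RRLR: (9+6) -> 15; overall: (((8+((9+x)*(x*9)))*(4*((z+y)*(a+b))))*((((y+x)*(a+x))+((a+8)*(b*z)))*((9*(9+6))+(a*z)))) -> (((8+((9+x)*(x*9)))*(4*((z+y)*(a+b))))*((((y+x)*(a+x))+((a+8)*(b*z)))*((9*15)+(a*z))))
Step 4: at RRL: (9*15) -> 135; overall: (((8+((9+x)*(x*9)))*(4*((z+y)*(a+b))))*((((y+x)*(a+x))+((a+8)*(b*z)))*((9*15)+(a*z)))) -> (((8+((9+x)*(x*9)))*(4*((z+y)*(a+b))))*((((y+x)*(a+x))+((a+8)*(b*z)))*(135+(a*z))))
Fixed point: (((8+((9+x)*(x*9)))*(4*((z+y)*(a+b))))*((((y+x)*(a+x))+((a+8)*(b*z)))*(135+(a*z))))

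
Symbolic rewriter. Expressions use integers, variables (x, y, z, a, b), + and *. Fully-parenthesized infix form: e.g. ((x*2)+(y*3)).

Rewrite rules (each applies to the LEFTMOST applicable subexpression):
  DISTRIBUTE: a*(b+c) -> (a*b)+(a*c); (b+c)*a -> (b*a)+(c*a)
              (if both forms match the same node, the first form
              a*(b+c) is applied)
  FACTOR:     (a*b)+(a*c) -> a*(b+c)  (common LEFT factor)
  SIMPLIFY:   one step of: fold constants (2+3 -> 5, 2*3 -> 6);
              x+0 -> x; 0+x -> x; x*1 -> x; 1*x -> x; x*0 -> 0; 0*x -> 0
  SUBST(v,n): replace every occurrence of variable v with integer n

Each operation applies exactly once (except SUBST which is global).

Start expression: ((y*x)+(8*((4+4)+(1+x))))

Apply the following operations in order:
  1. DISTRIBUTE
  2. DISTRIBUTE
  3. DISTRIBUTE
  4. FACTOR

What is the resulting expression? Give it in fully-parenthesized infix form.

Start: ((y*x)+(8*((4+4)+(1+x))))
Apply DISTRIBUTE at R (target: (8*((4+4)+(1+x)))): ((y*x)+(8*((4+4)+(1+x)))) -> ((y*x)+((8*(4+4))+(8*(1+x))))
Apply DISTRIBUTE at RL (target: (8*(4+4))): ((y*x)+((8*(4+4))+(8*(1+x)))) -> ((y*x)+(((8*4)+(8*4))+(8*(1+x))))
Apply DISTRIBUTE at RR (target: (8*(1+x))): ((y*x)+(((8*4)+(8*4))+(8*(1+x)))) -> ((y*x)+(((8*4)+(8*4))+((8*1)+(8*x))))
Apply FACTOR at RL (target: ((8*4)+(8*4))): ((y*x)+(((8*4)+(8*4))+((8*1)+(8*x)))) -> ((y*x)+((8*(4+4))+((8*1)+(8*x))))

Answer: ((y*x)+((8*(4+4))+((8*1)+(8*x))))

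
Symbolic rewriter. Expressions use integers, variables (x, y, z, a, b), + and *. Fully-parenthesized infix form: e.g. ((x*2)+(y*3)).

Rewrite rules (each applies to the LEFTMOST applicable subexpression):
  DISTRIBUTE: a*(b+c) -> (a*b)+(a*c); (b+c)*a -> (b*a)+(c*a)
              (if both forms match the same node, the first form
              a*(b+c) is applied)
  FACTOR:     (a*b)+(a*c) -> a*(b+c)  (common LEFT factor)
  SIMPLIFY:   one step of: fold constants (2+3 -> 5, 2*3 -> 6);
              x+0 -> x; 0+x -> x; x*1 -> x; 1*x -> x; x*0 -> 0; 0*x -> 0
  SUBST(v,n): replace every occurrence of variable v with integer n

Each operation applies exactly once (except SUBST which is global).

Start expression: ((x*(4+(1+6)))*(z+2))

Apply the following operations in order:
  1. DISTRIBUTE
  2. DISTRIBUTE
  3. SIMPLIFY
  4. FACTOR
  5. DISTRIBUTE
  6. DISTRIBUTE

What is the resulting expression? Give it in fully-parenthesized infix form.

Answer: ((((x*4)*z)+((x*7)*z))+((x*(4+(1+6)))*2))

Derivation:
Start: ((x*(4+(1+6)))*(z+2))
Apply DISTRIBUTE at root (target: ((x*(4+(1+6)))*(z+2))): ((x*(4+(1+6)))*(z+2)) -> (((x*(4+(1+6)))*z)+((x*(4+(1+6)))*2))
Apply DISTRIBUTE at LL (target: (x*(4+(1+6)))): (((x*(4+(1+6)))*z)+((x*(4+(1+6)))*2)) -> ((((x*4)+(x*(1+6)))*z)+((x*(4+(1+6)))*2))
Apply SIMPLIFY at LLRR (target: (1+6)): ((((x*4)+(x*(1+6)))*z)+((x*(4+(1+6)))*2)) -> ((((x*4)+(x*7))*z)+((x*(4+(1+6)))*2))
Apply FACTOR at LL (target: ((x*4)+(x*7))): ((((x*4)+(x*7))*z)+((x*(4+(1+6)))*2)) -> (((x*(4+7))*z)+((x*(4+(1+6)))*2))
Apply DISTRIBUTE at LL (target: (x*(4+7))): (((x*(4+7))*z)+((x*(4+(1+6)))*2)) -> ((((x*4)+(x*7))*z)+((x*(4+(1+6)))*2))
Apply DISTRIBUTE at L (target: (((x*4)+(x*7))*z)): ((((x*4)+(x*7))*z)+((x*(4+(1+6)))*2)) -> ((((x*4)*z)+((x*7)*z))+((x*(4+(1+6)))*2))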